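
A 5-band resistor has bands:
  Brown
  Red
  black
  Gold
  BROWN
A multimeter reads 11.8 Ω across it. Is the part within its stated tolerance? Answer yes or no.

Brown → 1 (first significant figure)
Red → 2 (second significant figure)
Black → 0 (third significant figure)
Gold → ×0.1 multiplier
Brown → ±1% tolerance
120 × 0.1 = 12 Ω
Allowed range: 11.88 Ω to 12.12 Ω.
11.8 Ω lies outside that range.

no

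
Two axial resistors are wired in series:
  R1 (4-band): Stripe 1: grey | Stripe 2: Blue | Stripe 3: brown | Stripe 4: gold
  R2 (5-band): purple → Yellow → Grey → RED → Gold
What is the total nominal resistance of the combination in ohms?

R1: grey, blue → 86; brown ×10 → 860 Ω.
R2: violet, yellow, grey → 748; red ×10^2 → 74800 Ω.
Series: 860 + 74800 = 75660 Ω.

75660 Ω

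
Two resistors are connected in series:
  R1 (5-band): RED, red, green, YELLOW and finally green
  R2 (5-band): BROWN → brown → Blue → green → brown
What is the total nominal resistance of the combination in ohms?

R1: red, red, green → 225; yellow ×10^4 → 2250000 Ω.
R2: brown, brown, blue → 116; green ×10^5 → 11600000 Ω.
Series: 2250000 + 11600000 = 13850000 Ω.

13850000 Ω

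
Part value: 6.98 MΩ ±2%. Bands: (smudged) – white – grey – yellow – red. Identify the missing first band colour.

blue

6980000 Ω = 698 × 10^4.
The first band gives digit 6 of the significand, and 6 is blue.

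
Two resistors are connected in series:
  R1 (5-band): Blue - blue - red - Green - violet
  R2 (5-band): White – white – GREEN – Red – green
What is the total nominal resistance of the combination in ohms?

66299500 Ω

R1: blue, blue, red → 662; green ×10^5 → 66200000 Ω.
R2: white, white, green → 995; red ×10^2 → 99500 Ω.
Series: 66200000 + 99500 = 66299500 Ω.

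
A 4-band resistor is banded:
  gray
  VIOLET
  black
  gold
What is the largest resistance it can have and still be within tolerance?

91.35 Ω

Grey → 8 (first significant figure)
Violet → 7 (second significant figure)
Black → ×1 multiplier
Gold → ±5% tolerance
87 × 1 = 87 Ω
Largest = 87 × (1 + 5/100) = 91.35 Ω.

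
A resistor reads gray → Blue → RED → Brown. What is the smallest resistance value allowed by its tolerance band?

8514 Ω

Grey → 8 (first significant figure)
Blue → 6 (second significant figure)
Red → ×10^2 multiplier
Brown → ±1% tolerance
86 × 100 = 8600 Ω
Smallest = 8600 × (1 − 1/100) = 8514 Ω.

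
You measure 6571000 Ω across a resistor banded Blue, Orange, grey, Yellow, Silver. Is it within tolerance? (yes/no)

yes

Blue → 6 (first significant figure)
Orange → 3 (second significant figure)
Grey → 8 (third significant figure)
Yellow → ×10^4 multiplier
Silver → ±10% tolerance
638 × 10000 = 6380000 Ω
Allowed range: 5742000 Ω to 7018000 Ω.
6571000 Ω lies inside that range.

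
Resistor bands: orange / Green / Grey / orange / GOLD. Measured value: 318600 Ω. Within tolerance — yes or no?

Orange → 3 (first significant figure)
Green → 5 (second significant figure)
Grey → 8 (third significant figure)
Orange → ×10^3 multiplier
Gold → ±5% tolerance
358 × 1000 = 358000 Ω
Allowed range: 340100 Ω to 375900 Ω.
318600 Ω lies outside that range.

no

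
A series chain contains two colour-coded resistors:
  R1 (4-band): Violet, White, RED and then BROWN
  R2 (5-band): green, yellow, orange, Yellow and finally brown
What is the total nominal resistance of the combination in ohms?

5437900 Ω

R1: violet, white → 79; red ×10^2 → 7900 Ω.
R2: green, yellow, orange → 543; yellow ×10^4 → 5430000 Ω.
Series: 7900 + 5430000 = 5437900 Ω.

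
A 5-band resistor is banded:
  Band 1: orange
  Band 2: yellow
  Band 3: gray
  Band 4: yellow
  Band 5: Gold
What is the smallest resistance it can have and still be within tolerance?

Orange → 3 (first significant figure)
Yellow → 4 (second significant figure)
Grey → 8 (third significant figure)
Yellow → ×10^4 multiplier
Gold → ±5% tolerance
348 × 10000 = 3480000 Ω
Smallest = 3480000 × (1 − 5/100) = 3306000 Ω.

3306000 Ω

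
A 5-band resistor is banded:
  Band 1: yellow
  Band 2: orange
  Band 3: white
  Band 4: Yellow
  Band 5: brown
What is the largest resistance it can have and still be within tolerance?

Yellow → 4 (first significant figure)
Orange → 3 (second significant figure)
White → 9 (third significant figure)
Yellow → ×10^4 multiplier
Brown → ±1% tolerance
439 × 10000 = 4390000 Ω
Largest = 4390000 × (1 + 1/100) = 4433900 Ω.

4433900 Ω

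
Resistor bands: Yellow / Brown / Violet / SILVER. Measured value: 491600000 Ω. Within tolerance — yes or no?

no

Yellow → 4 (first significant figure)
Brown → 1 (second significant figure)
Violet → ×10^7 multiplier
Silver → ±10% tolerance
41 × 10000000 = 410000000 Ω
Allowed range: 369000000 Ω to 451000000 Ω.
491600000 Ω lies outside that range.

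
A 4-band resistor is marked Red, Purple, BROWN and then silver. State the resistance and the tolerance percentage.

270 Ω ±10%

Red → 2 (first significant figure)
Violet → 7 (second significant figure)
Brown → ×10 multiplier
Silver → ±10% tolerance
27 × 10 = 270 Ω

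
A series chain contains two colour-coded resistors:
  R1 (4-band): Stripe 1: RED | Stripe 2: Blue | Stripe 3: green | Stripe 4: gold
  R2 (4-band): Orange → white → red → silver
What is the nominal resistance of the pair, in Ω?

R1: red, blue → 26; green ×10^5 → 2600000 Ω.
R2: orange, white → 39; red ×10^2 → 3900 Ω.
Series: 2600000 + 3900 = 2603900 Ω.

2603900 Ω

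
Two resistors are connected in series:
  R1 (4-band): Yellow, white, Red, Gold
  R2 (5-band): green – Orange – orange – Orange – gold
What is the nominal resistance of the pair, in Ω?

R1: yellow, white → 49; red ×10^2 → 4900 Ω.
R2: green, orange, orange → 533; orange ×10^3 → 533000 Ω.
Series: 4900 + 533000 = 537900 Ω.

537900 Ω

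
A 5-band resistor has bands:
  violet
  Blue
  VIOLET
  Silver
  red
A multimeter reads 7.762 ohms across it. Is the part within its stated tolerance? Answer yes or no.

Violet → 7 (first significant figure)
Blue → 6 (second significant figure)
Violet → 7 (third significant figure)
Silver → ×0.01 multiplier
Red → ±2% tolerance
767 × 0.01 = 7.67 Ω
Allowed range: 7.5166 Ω to 7.8234 Ω.
7.762 ohms lies inside that range.

yes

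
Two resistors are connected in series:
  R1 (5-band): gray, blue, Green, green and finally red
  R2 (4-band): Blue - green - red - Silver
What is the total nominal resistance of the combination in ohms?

R1: grey, blue, green → 865; green ×10^5 → 86500000 Ω.
R2: blue, green → 65; red ×10^2 → 6500 Ω.
Series: 86500000 + 6500 = 86506500 Ω.

86506500 Ω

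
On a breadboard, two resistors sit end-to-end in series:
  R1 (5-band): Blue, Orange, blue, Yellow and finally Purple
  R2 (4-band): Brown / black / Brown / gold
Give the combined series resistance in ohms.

R1: blue, orange, blue → 636; yellow ×10^4 → 6360000 Ω.
R2: brown, black → 10; brown ×10 → 100 Ω.
Series: 6360000 + 100 = 6360100 Ω.

6360100 Ω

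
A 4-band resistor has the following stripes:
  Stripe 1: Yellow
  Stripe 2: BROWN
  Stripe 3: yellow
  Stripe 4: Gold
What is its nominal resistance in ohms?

Yellow → 4 (first significant figure)
Brown → 1 (second significant figure)
Yellow → ×10^4 multiplier
41 × 10000 = 410000 Ω

410000 Ω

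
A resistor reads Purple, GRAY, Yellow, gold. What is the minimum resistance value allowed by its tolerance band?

Violet → 7 (first significant figure)
Grey → 8 (second significant figure)
Yellow → ×10^4 multiplier
Gold → ±5% tolerance
78 × 10000 = 780000 Ω
Minimum = 780000 × (1 − 5/100) = 741000 Ω.

741000 Ω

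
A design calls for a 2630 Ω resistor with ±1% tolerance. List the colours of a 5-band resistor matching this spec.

red, blue, orange, brown, brown

2630 Ω = 263 × 10^1.
2 → red
6 → blue
3 → orange
Multiplier 10^1 → brown.
±1% tolerance → brown.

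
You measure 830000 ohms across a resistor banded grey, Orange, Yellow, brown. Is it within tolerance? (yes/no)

yes

Grey → 8 (first significant figure)
Orange → 3 (second significant figure)
Yellow → ×10^4 multiplier
Brown → ±1% tolerance
83 × 10000 = 830000 Ω
Allowed range: 821700 Ω to 838300 Ω.
830000 ohms lies inside that range.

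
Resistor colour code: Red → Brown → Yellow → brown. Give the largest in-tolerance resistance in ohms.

212100 Ω

Red → 2 (first significant figure)
Brown → 1 (second significant figure)
Yellow → ×10^4 multiplier
Brown → ±1% tolerance
21 × 10000 = 210000 Ω
Largest = 210000 × (1 + 1/100) = 212100 Ω.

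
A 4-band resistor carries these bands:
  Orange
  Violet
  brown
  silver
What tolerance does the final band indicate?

±10%

The last band, silver, is the tolerance band.
Silver corresponds to ±10%.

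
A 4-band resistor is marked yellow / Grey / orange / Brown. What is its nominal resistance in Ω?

48000 Ω

Yellow → 4 (first significant figure)
Grey → 8 (second significant figure)
Orange → ×10^3 multiplier
48 × 1000 = 48000 Ω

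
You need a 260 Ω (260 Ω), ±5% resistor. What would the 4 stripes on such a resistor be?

260 Ω = 26 × 10^1.
2 → red
6 → blue
Multiplier 10^1 → brown.
±5% tolerance → gold.

red, blue, brown, gold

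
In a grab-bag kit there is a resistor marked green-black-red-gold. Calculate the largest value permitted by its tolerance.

Green → 5 (first significant figure)
Black → 0 (second significant figure)
Red → ×10^2 multiplier
Gold → ±5% tolerance
50 × 100 = 5000 Ω
Largest = 5000 × (1 + 5/100) = 5250 Ω.

5250 Ω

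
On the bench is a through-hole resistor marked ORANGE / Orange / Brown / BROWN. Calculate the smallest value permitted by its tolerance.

326.7 Ω

Orange → 3 (first significant figure)
Orange → 3 (second significant figure)
Brown → ×10 multiplier
Brown → ±1% tolerance
33 × 10 = 330 Ω
Smallest = 330 × (1 − 1/100) = 326.7 Ω.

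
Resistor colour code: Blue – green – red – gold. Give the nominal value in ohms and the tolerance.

Blue → 6 (first significant figure)
Green → 5 (second significant figure)
Red → ×10^2 multiplier
Gold → ±5% tolerance
65 × 100 = 6500 Ω

6500 Ω ±5%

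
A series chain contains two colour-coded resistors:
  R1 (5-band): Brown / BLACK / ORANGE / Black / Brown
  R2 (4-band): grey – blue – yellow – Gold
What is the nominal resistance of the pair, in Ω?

860103 Ω

R1: brown, black, orange → 103; black ×1 → 103 Ω.
R2: grey, blue → 86; yellow ×10^4 → 860000 Ω.
Series: 103 + 860000 = 860103 Ω.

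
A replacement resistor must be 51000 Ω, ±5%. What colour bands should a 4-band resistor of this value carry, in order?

51000 Ω = 51 × 10^3.
5 → green
1 → brown
Multiplier 10^3 → orange.
±5% tolerance → gold.

green, brown, orange, gold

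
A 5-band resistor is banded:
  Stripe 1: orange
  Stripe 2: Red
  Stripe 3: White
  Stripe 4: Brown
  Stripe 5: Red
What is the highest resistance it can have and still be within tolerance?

3355.8 Ω

Orange → 3 (first significant figure)
Red → 2 (second significant figure)
White → 9 (third significant figure)
Brown → ×10 multiplier
Red → ±2% tolerance
329 × 10 = 3290 Ω
Highest = 3290 × (1 + 2/100) = 3355.8 Ω.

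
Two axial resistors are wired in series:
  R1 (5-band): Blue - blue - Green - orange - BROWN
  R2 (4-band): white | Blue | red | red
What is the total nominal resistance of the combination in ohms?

674600 Ω

R1: blue, blue, green → 665; orange ×10^3 → 665000 Ω.
R2: white, blue → 96; red ×10^2 → 9600 Ω.
Series: 665000 + 9600 = 674600 Ω.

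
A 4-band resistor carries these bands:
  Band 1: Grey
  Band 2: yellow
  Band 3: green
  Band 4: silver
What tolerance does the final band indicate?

±10%

The last band, silver, is the tolerance band.
Silver corresponds to ±10%.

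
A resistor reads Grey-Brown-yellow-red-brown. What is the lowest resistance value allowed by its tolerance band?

Grey → 8 (first significant figure)
Brown → 1 (second significant figure)
Yellow → 4 (third significant figure)
Red → ×10^2 multiplier
Brown → ±1% tolerance
814 × 100 = 81400 Ω
Lowest = 81400 × (1 − 1/100) = 80586 Ω.

80586 Ω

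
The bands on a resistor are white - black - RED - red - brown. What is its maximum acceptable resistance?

White → 9 (first significant figure)
Black → 0 (second significant figure)
Red → 2 (third significant figure)
Red → ×10^2 multiplier
Brown → ±1% tolerance
902 × 100 = 90200 Ω
Maximum = 90200 × (1 + 1/100) = 91102 Ω.

91102 Ω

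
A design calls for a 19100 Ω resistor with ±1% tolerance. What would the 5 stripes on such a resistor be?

brown, white, brown, red, brown

19100 Ω = 191 × 10^2.
1 → brown
9 → white
1 → brown
Multiplier 10^2 → red.
±1% tolerance → brown.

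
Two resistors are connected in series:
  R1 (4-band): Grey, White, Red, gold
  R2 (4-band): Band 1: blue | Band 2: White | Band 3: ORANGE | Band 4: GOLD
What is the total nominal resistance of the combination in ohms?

77900 Ω

R1: grey, white → 89; red ×10^2 → 8900 Ω.
R2: blue, white → 69; orange ×10^3 → 69000 Ω.
Series: 8900 + 69000 = 77900 Ω.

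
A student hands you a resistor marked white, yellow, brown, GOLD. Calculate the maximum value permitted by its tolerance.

White → 9 (first significant figure)
Yellow → 4 (second significant figure)
Brown → ×10 multiplier
Gold → ±5% tolerance
94 × 10 = 940 Ω
Maximum = 940 × (1 + 5/100) = 987 Ω.

987 Ω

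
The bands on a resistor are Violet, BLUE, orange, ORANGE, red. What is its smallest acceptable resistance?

Violet → 7 (first significant figure)
Blue → 6 (second significant figure)
Orange → 3 (third significant figure)
Orange → ×10^3 multiplier
Red → ±2% tolerance
763 × 1000 = 763000 Ω
Smallest = 763000 × (1 − 2/100) = 747740 Ω.

747740 Ω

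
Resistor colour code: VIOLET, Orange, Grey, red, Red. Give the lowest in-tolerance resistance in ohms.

72324 Ω

Violet → 7 (first significant figure)
Orange → 3 (second significant figure)
Grey → 8 (third significant figure)
Red → ×10^2 multiplier
Red → ±2% tolerance
738 × 100 = 73800 Ω
Lowest = 73800 × (1 − 2/100) = 72324 Ω.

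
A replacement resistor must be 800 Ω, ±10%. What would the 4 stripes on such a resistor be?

grey, black, brown, silver

800 Ω = 80 × 10^1.
8 → grey
0 → black
Multiplier 10^1 → brown.
±10% tolerance → silver.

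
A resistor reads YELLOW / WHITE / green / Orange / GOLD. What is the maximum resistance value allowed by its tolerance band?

Yellow → 4 (first significant figure)
White → 9 (second significant figure)
Green → 5 (third significant figure)
Orange → ×10^3 multiplier
Gold → ±5% tolerance
495 × 1000 = 495000 Ω
Maximum = 495000 × (1 + 5/100) = 519750 Ω.

519750 Ω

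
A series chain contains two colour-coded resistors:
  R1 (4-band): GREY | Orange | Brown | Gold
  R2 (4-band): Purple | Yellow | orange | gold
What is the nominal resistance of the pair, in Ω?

74830 Ω

R1: grey, orange → 83; brown ×10 → 830 Ω.
R2: violet, yellow → 74; orange ×10^3 → 74000 Ω.
Series: 830 + 74000 = 74830 Ω.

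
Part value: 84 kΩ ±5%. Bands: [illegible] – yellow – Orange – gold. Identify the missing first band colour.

84000 Ω = 84 × 10^3.
The first band gives digit 8 of the significand, and 8 is grey.

grey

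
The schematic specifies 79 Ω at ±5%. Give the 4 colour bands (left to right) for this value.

violet, white, black, gold

79 Ω = 79 × 10^0.
7 → violet
9 → white
Multiplier 10^0 → black.
±5% tolerance → gold.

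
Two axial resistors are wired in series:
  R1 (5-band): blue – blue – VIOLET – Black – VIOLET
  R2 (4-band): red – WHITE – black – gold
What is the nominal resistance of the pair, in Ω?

R1: blue, blue, violet → 667; black ×1 → 667 Ω.
R2: red, white → 29; black ×1 → 29 Ω.
Series: 667 + 29 = 696 Ω.

696 Ω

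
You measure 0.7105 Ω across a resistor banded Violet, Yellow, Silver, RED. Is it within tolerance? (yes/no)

Violet → 7 (first significant figure)
Yellow → 4 (second significant figure)
Silver → ×0.01 multiplier
Red → ±2% tolerance
74 × 0.01 = 0.74 Ω
Allowed range: 0.7252 Ω to 0.7548 Ω.
0.7105 Ω lies outside that range.

no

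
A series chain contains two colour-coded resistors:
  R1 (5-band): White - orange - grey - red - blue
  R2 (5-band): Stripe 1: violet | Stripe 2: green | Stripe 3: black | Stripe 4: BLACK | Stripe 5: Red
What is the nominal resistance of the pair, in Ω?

94550 Ω

R1: white, orange, grey → 938; red ×10^2 → 93800 Ω.
R2: violet, green, black → 750; black ×1 → 750 Ω.
Series: 93800 + 750 = 94550 Ω.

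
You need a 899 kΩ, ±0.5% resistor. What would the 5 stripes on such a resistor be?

899000 Ω = 899 × 10^3.
8 → grey
9 → white
9 → white
Multiplier 10^3 → orange.
±0.5% tolerance → green.

grey, white, white, orange, green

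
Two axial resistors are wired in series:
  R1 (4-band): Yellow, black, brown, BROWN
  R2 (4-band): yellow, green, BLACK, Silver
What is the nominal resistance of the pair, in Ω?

445 Ω

R1: yellow, black → 40; brown ×10 → 400 Ω.
R2: yellow, green → 45; black ×1 → 45 Ω.
Series: 400 + 45 = 445 Ω.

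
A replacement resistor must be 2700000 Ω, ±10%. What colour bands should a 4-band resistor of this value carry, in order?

red, violet, green, silver

2700000 Ω = 27 × 10^5.
2 → red
7 → violet
Multiplier 10^5 → green.
±10% tolerance → silver.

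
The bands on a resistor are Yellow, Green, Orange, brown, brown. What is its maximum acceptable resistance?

4575.3 Ω

Yellow → 4 (first significant figure)
Green → 5 (second significant figure)
Orange → 3 (third significant figure)
Brown → ×10 multiplier
Brown → ±1% tolerance
453 × 10 = 4530 Ω
Maximum = 4530 × (1 + 1/100) = 4575.3 Ω.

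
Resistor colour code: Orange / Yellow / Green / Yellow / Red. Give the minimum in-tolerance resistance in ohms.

3381000 Ω

Orange → 3 (first significant figure)
Yellow → 4 (second significant figure)
Green → 5 (third significant figure)
Yellow → ×10^4 multiplier
Red → ±2% tolerance
345 × 10000 = 3450000 Ω
Minimum = 3450000 × (1 − 2/100) = 3381000 Ω.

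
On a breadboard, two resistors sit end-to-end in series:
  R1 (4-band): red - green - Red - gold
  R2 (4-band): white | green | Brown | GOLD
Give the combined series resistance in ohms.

3450 Ω

R1: red, green → 25; red ×10^2 → 2500 Ω.
R2: white, green → 95; brown ×10 → 950 Ω.
Series: 2500 + 950 = 3450 Ω.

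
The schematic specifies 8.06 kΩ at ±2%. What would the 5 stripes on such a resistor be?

8060 Ω = 806 × 10^1.
8 → grey
0 → black
6 → blue
Multiplier 10^1 → brown.
±2% tolerance → red.

grey, black, blue, brown, red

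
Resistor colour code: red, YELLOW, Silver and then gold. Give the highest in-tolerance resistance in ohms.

0.252 Ω

Red → 2 (first significant figure)
Yellow → 4 (second significant figure)
Silver → ×0.01 multiplier
Gold → ±5% tolerance
24 × 0.01 = 0.24 Ω
Highest = 0.24 × (1 + 5/100) = 0.252 Ω.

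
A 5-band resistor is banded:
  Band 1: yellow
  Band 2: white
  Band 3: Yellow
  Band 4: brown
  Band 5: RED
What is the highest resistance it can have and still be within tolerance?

Yellow → 4 (first significant figure)
White → 9 (second significant figure)
Yellow → 4 (third significant figure)
Brown → ×10 multiplier
Red → ±2% tolerance
494 × 10 = 4940 Ω
Highest = 4940 × (1 + 2/100) = 5038.8 Ω.

5038.8 Ω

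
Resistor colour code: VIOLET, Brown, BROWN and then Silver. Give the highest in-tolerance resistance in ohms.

Violet → 7 (first significant figure)
Brown → 1 (second significant figure)
Brown → ×10 multiplier
Silver → ±10% tolerance
71 × 10 = 710 Ω
Highest = 710 × (1 + 10/100) = 781 Ω.

781 Ω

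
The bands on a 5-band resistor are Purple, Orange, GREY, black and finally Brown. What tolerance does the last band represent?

The last band, brown, is the tolerance band.
Brown corresponds to ±1%.

±1%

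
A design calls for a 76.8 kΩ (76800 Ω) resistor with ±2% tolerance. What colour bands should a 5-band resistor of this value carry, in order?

violet, blue, grey, red, red

76800 Ω = 768 × 10^2.
7 → violet
6 → blue
8 → grey
Multiplier 10^2 → red.
±2% tolerance → red.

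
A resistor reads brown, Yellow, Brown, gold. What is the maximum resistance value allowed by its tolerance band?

Brown → 1 (first significant figure)
Yellow → 4 (second significant figure)
Brown → ×10 multiplier
Gold → ±5% tolerance
14 × 10 = 140 Ω
Maximum = 140 × (1 + 5/100) = 147 Ω.

147 Ω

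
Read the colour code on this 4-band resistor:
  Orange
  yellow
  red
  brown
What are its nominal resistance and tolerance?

Orange → 3 (first significant figure)
Yellow → 4 (second significant figure)
Red → ×10^2 multiplier
Brown → ±1% tolerance
34 × 100 = 3400 Ω

3400 Ω ±1%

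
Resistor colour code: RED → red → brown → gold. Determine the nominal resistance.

Red → 2 (first significant figure)
Red → 2 (second significant figure)
Brown → ×10 multiplier
22 × 10 = 220 Ω

220 Ω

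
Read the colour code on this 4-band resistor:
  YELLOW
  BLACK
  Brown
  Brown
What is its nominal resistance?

400 Ω

Yellow → 4 (first significant figure)
Black → 0 (second significant figure)
Brown → ×10 multiplier
40 × 10 = 400 Ω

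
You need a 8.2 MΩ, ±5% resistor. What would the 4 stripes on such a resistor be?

grey, red, green, gold

8200000 Ω = 82 × 10^5.
8 → grey
2 → red
Multiplier 10^5 → green.
±5% tolerance → gold.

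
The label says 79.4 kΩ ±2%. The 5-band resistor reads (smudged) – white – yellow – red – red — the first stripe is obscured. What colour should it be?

79400 Ω = 794 × 10^2.
The first band gives digit 7 of the significand, and 7 is violet.

violet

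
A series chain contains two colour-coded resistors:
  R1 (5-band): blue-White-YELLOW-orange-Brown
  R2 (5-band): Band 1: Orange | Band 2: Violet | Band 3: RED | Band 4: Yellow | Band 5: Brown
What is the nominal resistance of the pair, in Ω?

4414000 Ω

R1: blue, white, yellow → 694; orange ×10^3 → 694000 Ω.
R2: orange, violet, red → 372; yellow ×10^4 → 3720000 Ω.
Series: 694000 + 3720000 = 4414000 Ω.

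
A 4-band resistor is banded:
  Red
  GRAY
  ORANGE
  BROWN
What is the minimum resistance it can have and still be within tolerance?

27720 Ω

Red → 2 (first significant figure)
Grey → 8 (second significant figure)
Orange → ×10^3 multiplier
Brown → ±1% tolerance
28 × 1000 = 28000 Ω
Minimum = 28000 × (1 − 1/100) = 27720 Ω.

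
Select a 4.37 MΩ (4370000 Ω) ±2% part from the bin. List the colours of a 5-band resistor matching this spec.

4370000 Ω = 437 × 10^4.
4 → yellow
3 → orange
7 → violet
Multiplier 10^4 → yellow.
±2% tolerance → red.

yellow, orange, violet, yellow, red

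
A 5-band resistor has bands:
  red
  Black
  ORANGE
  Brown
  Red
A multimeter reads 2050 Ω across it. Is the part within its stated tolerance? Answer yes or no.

Red → 2 (first significant figure)
Black → 0 (second significant figure)
Orange → 3 (third significant figure)
Brown → ×10 multiplier
Red → ±2% tolerance
203 × 10 = 2030 Ω
Allowed range: 1989.4 Ω to 2070.6 Ω.
2050 Ω lies inside that range.

yes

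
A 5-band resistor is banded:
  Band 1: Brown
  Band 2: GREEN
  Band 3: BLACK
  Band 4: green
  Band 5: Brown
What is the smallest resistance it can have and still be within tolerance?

Brown → 1 (first significant figure)
Green → 5 (second significant figure)
Black → 0 (third significant figure)
Green → ×10^5 multiplier
Brown → ±1% tolerance
150 × 100000 = 15000000 Ω
Smallest = 15000000 × (1 − 1/100) = 14850000 Ω.

14850000 Ω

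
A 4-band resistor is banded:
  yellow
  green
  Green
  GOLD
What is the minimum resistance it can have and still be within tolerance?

Yellow → 4 (first significant figure)
Green → 5 (second significant figure)
Green → ×10^5 multiplier
Gold → ±5% tolerance
45 × 100000 = 4500000 Ω
Minimum = 4500000 × (1 − 5/100) = 4275000 Ω.

4275000 Ω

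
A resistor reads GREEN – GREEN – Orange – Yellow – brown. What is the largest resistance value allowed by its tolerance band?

Green → 5 (first significant figure)
Green → 5 (second significant figure)
Orange → 3 (third significant figure)
Yellow → ×10^4 multiplier
Brown → ±1% tolerance
553 × 10000 = 5530000 Ω
Largest = 5530000 × (1 + 1/100) = 5585300 Ω.

5585300 Ω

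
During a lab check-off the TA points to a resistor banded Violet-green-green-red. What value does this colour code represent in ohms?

Violet → 7 (first significant figure)
Green → 5 (second significant figure)
Green → ×10^5 multiplier
75 × 100000 = 7500000 Ω

7500000 Ω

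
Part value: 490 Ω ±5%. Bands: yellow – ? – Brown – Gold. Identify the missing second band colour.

490 Ω = 49 × 10^1.
The second band gives digit 9 of the significand, and 9 is white.

white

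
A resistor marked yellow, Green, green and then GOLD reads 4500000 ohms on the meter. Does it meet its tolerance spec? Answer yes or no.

Yellow → 4 (first significant figure)
Green → 5 (second significant figure)
Green → ×10^5 multiplier
Gold → ±5% tolerance
45 × 100000 = 4500000 Ω
Allowed range: 4275000 Ω to 4725000 Ω.
4500000 ohms lies inside that range.

yes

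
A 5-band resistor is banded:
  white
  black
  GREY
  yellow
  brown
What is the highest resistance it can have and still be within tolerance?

9170800 Ω

White → 9 (first significant figure)
Black → 0 (second significant figure)
Grey → 8 (third significant figure)
Yellow → ×10^4 multiplier
Brown → ±1% tolerance
908 × 10000 = 9080000 Ω
Highest = 9080000 × (1 + 1/100) = 9170800 Ω.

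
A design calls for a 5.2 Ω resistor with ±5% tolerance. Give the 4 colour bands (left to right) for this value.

5.2 Ω = 52 × 10^-1.
5 → green
2 → red
Multiplier 10^-1 → gold.
±5% tolerance → gold.

green, red, gold, gold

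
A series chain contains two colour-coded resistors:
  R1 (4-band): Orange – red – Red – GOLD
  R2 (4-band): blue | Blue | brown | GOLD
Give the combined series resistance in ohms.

3860 Ω

R1: orange, red → 32; red ×10^2 → 3200 Ω.
R2: blue, blue → 66; brown ×10 → 660 Ω.
Series: 3200 + 660 = 3860 Ω.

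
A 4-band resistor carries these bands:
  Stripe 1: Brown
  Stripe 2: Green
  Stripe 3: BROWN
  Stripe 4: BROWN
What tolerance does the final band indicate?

The last band, brown, is the tolerance band.
Brown corresponds to ±1%.

±1%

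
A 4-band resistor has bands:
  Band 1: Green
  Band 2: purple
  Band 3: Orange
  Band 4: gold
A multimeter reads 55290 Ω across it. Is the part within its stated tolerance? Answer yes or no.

Green → 5 (first significant figure)
Violet → 7 (second significant figure)
Orange → ×10^3 multiplier
Gold → ±5% tolerance
57 × 1000 = 57000 Ω
Allowed range: 54150 Ω to 59850 Ω.
55290 Ω lies inside that range.

yes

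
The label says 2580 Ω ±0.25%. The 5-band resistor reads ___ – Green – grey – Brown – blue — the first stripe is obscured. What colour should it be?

2580 Ω = 258 × 10^1.
The first band gives digit 2 of the significand, and 2 is red.

red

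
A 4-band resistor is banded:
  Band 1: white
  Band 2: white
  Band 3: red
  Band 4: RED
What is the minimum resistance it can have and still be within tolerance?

White → 9 (first significant figure)
White → 9 (second significant figure)
Red → ×10^2 multiplier
Red → ±2% tolerance
99 × 100 = 9900 Ω
Minimum = 9900 × (1 − 2/100) = 9702 Ω.

9702 Ω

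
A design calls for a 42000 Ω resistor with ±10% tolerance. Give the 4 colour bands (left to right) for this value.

42000 Ω = 42 × 10^3.
4 → yellow
2 → red
Multiplier 10^3 → orange.
±10% tolerance → silver.

yellow, red, orange, silver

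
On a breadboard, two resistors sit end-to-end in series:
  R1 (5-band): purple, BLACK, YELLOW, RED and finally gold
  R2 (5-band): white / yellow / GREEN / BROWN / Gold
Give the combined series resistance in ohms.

R1: violet, black, yellow → 704; red ×10^2 → 70400 Ω.
R2: white, yellow, green → 945; brown ×10 → 9450 Ω.
Series: 70400 + 9450 = 79850 Ω.

79850 Ω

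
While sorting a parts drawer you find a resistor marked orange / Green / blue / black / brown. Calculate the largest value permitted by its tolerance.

359.56 Ω

Orange → 3 (first significant figure)
Green → 5 (second significant figure)
Blue → 6 (third significant figure)
Black → ×1 multiplier
Brown → ±1% tolerance
356 × 1 = 356 Ω
Largest = 356 × (1 + 1/100) = 359.56 Ω.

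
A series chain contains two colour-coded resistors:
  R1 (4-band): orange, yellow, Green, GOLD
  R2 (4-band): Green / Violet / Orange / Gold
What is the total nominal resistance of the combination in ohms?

3457000 Ω

R1: orange, yellow → 34; green ×10^5 → 3400000 Ω.
R2: green, violet → 57; orange ×10^3 → 57000 Ω.
Series: 3400000 + 57000 = 3457000 Ω.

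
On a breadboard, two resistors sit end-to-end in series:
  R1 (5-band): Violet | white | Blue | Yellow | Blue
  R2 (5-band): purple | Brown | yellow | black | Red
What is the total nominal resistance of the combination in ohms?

R1: violet, white, blue → 796; yellow ×10^4 → 7960000 Ω.
R2: violet, brown, yellow → 714; black ×1 → 714 Ω.
Series: 7960000 + 714 = 7960714 Ω.

7960714 Ω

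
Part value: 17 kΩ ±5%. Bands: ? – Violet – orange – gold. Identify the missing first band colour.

17000 Ω = 17 × 10^3.
The first band gives digit 1 of the significand, and 1 is brown.

brown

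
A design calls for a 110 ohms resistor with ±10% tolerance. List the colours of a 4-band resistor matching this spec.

110 Ω = 11 × 10^1.
1 → brown
1 → brown
Multiplier 10^1 → brown.
±10% tolerance → silver.

brown, brown, brown, silver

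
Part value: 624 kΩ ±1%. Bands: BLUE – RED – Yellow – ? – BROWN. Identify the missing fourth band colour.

orange

624000 Ω = 624 × 10^3.
The fourth band is the multiplier, 10^3, which is orange.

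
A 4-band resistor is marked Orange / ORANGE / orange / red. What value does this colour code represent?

33000 Ω

Orange → 3 (first significant figure)
Orange → 3 (second significant figure)
Orange → ×10^3 multiplier
33 × 1000 = 33000 Ω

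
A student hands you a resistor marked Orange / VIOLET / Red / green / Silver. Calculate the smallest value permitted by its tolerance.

Orange → 3 (first significant figure)
Violet → 7 (second significant figure)
Red → 2 (third significant figure)
Green → ×10^5 multiplier
Silver → ±10% tolerance
372 × 100000 = 37200000 Ω
Smallest = 37200000 × (1 − 10/100) = 33480000 Ω.

33480000 Ω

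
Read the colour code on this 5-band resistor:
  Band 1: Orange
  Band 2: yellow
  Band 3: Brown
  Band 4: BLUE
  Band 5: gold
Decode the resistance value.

341000000 Ω

Orange → 3 (first significant figure)
Yellow → 4 (second significant figure)
Brown → 1 (third significant figure)
Blue → ×10^6 multiplier
341 × 1000000 = 341000000 Ω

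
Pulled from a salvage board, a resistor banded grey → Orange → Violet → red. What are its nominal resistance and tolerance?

Grey → 8 (first significant figure)
Orange → 3 (second significant figure)
Violet → ×10^7 multiplier
Red → ±2% tolerance
83 × 10000000 = 830000000 Ω

830000000 Ω ±2%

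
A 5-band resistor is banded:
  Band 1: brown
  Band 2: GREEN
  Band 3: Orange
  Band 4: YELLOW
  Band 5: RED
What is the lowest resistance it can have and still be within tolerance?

1499400 Ω

Brown → 1 (first significant figure)
Green → 5 (second significant figure)
Orange → 3 (third significant figure)
Yellow → ×10^4 multiplier
Red → ±2% tolerance
153 × 10000 = 1530000 Ω
Lowest = 1530000 × (1 − 2/100) = 1499400 Ω.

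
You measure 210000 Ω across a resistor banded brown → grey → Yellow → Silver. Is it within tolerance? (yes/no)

Brown → 1 (first significant figure)
Grey → 8 (second significant figure)
Yellow → ×10^4 multiplier
Silver → ±10% tolerance
18 × 10000 = 180000 Ω
Allowed range: 162000 Ω to 198000 Ω.
210000 Ω lies outside that range.

no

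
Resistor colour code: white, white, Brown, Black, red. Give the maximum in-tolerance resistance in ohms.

White → 9 (first significant figure)
White → 9 (second significant figure)
Brown → 1 (third significant figure)
Black → ×1 multiplier
Red → ±2% tolerance
991 × 1 = 991 Ω
Maximum = 991 × (1 + 2/100) = 1010.82 Ω.

1010.82 Ω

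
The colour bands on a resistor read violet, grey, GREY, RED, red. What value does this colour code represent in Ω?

78800 Ω

Violet → 7 (first significant figure)
Grey → 8 (second significant figure)
Grey → 8 (third significant figure)
Red → ×10^2 multiplier
788 × 100 = 78800 Ω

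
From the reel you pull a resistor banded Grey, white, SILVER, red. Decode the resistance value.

0.89 Ω

Grey → 8 (first significant figure)
White → 9 (second significant figure)
Silver → ×0.01 multiplier
89 × 0.01 = 0.89 Ω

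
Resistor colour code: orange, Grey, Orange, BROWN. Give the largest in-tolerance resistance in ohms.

38380 Ω

Orange → 3 (first significant figure)
Grey → 8 (second significant figure)
Orange → ×10^3 multiplier
Brown → ±1% tolerance
38 × 1000 = 38000 Ω
Largest = 38000 × (1 + 1/100) = 38380 Ω.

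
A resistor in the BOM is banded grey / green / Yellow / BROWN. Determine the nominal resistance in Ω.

Grey → 8 (first significant figure)
Green → 5 (second significant figure)
Yellow → ×10^4 multiplier
85 × 10000 = 850000 Ω

850000 Ω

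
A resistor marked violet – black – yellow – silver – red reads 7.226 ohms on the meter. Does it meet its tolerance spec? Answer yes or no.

Violet → 7 (first significant figure)
Black → 0 (second significant figure)
Yellow → 4 (third significant figure)
Silver → ×0.01 multiplier
Red → ±2% tolerance
704 × 0.01 = 7.04 Ω
Allowed range: 6.8992 Ω to 7.1808 Ω.
7.226 ohms lies outside that range.

no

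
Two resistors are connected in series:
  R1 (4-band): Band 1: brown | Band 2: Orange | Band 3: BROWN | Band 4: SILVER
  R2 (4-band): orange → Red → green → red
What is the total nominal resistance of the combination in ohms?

R1: brown, orange → 13; brown ×10 → 130 Ω.
R2: orange, red → 32; green ×10^5 → 3200000 Ω.
Series: 130 + 3200000 = 3200130 Ω.

3200130 Ω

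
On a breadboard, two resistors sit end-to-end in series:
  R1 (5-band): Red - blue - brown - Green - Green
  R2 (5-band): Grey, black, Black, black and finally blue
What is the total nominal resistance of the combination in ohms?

R1: red, blue, brown → 261; green ×10^5 → 26100000 Ω.
R2: grey, black, black → 800; black ×1 → 800 Ω.
Series: 26100000 + 800 = 26100800 Ω.

26100800 Ω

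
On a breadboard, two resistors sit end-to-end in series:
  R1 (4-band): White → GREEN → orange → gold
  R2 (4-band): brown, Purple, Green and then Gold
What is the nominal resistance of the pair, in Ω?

R1: white, green → 95; orange ×10^3 → 95000 Ω.
R2: brown, violet → 17; green ×10^5 → 1700000 Ω.
Series: 95000 + 1700000 = 1795000 Ω.

1795000 Ω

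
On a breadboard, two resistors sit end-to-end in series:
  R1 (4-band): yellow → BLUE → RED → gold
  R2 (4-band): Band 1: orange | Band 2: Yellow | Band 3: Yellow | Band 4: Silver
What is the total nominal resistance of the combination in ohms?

R1: yellow, blue → 46; red ×10^2 → 4600 Ω.
R2: orange, yellow → 34; yellow ×10^4 → 340000 Ω.
Series: 4600 + 340000 = 344600 Ω.

344600 Ω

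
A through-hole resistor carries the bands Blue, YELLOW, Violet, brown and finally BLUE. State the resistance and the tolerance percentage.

Blue → 6 (first significant figure)
Yellow → 4 (second significant figure)
Violet → 7 (third significant figure)
Brown → ×10 multiplier
Blue → ±0.25% tolerance
647 × 10 = 6470 Ω

6470 Ω ±0.25%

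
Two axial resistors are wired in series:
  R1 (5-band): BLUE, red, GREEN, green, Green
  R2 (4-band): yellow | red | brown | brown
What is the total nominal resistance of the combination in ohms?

R1: blue, red, green → 625; green ×10^5 → 62500000 Ω.
R2: yellow, red → 42; brown ×10 → 420 Ω.
Series: 62500000 + 420 = 62500420 Ω.

62500420 Ω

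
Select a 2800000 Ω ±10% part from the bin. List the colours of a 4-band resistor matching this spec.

2800000 Ω = 28 × 10^5.
2 → red
8 → grey
Multiplier 10^5 → green.
±10% tolerance → silver.

red, grey, green, silver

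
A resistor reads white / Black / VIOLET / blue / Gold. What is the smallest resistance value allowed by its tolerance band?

White → 9 (first significant figure)
Black → 0 (second significant figure)
Violet → 7 (third significant figure)
Blue → ×10^6 multiplier
Gold → ±5% tolerance
907 × 1000000 = 907000000 Ω
Smallest = 907000000 × (1 − 5/100) = 861650000 Ω.

861650000 Ω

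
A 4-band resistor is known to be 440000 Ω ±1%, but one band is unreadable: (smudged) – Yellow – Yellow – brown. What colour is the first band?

440000 Ω = 44 × 10^4.
The first band gives digit 4 of the significand, and 4 is yellow.

yellow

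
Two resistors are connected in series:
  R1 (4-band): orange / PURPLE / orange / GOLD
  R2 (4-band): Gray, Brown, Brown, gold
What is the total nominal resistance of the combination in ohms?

37810 Ω

R1: orange, violet → 37; orange ×10^3 → 37000 Ω.
R2: grey, brown → 81; brown ×10 → 810 Ω.
Series: 37000 + 810 = 37810 Ω.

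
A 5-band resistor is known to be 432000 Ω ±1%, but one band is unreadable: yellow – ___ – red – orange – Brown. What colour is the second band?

432000 Ω = 432 × 10^3.
The second band gives digit 3 of the significand, and 3 is orange.

orange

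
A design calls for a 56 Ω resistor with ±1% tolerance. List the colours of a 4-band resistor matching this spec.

56 Ω = 56 × 10^0.
5 → green
6 → blue
Multiplier 10^0 → black.
±1% tolerance → brown.

green, blue, black, brown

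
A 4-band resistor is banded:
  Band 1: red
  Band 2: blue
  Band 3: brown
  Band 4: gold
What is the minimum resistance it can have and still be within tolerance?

Red → 2 (first significant figure)
Blue → 6 (second significant figure)
Brown → ×10 multiplier
Gold → ±5% tolerance
26 × 10 = 260 Ω
Minimum = 260 × (1 − 5/100) = 247 Ω.

247 Ω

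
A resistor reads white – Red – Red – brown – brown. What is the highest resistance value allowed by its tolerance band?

White → 9 (first significant figure)
Red → 2 (second significant figure)
Red → 2 (third significant figure)
Brown → ×10 multiplier
Brown → ±1% tolerance
922 × 10 = 9220 Ω
Highest = 9220 × (1 + 1/100) = 9312.2 Ω.

9312.2 Ω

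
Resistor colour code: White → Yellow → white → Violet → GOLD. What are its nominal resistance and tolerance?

9490000000 Ω ±5%

White → 9 (first significant figure)
Yellow → 4 (second significant figure)
White → 9 (third significant figure)
Violet → ×10^7 multiplier
Gold → ±5% tolerance
949 × 10000000 = 9490000000 Ω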